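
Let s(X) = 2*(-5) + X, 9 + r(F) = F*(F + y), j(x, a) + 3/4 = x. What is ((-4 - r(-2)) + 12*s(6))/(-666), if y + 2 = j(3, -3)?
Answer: 31/444 ≈ 0.069820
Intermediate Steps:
j(x, a) = -3/4 + x
y = 1/4 (y = -2 + (-3/4 + 3) = -2 + 9/4 = 1/4 ≈ 0.25000)
r(F) = -9 + F*(1/4 + F) (r(F) = -9 + F*(F + 1/4) = -9 + F*(1/4 + F))
s(X) = -10 + X
((-4 - r(-2)) + 12*s(6))/(-666) = ((-4 - (-9 + (-2)**2 + (1/4)*(-2))) + 12*(-10 + 6))/(-666) = ((-4 - (-9 + 4 - 1/2)) + 12*(-4))*(-1/666) = ((-4 - 1*(-11/2)) - 48)*(-1/666) = ((-4 + 11/2) - 48)*(-1/666) = (3/2 - 48)*(-1/666) = -93/2*(-1/666) = 31/444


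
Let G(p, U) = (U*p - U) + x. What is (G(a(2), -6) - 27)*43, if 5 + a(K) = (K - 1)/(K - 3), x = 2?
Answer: 731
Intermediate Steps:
a(K) = -5 + (-1 + K)/(-3 + K) (a(K) = -5 + (K - 1)/(K - 3) = -5 + (-1 + K)/(-3 + K))
G(p, U) = 2 - U + U*p (G(p, U) = (U*p - U) + 2 = (-U + U*p) + 2 = 2 - U + U*p)
(G(a(2), -6) - 27)*43 = ((2 - 1*(-6) - 12*(7 - 2*2)/(-3 + 2)) - 27)*43 = ((2 + 6 - 12*(7 - 4)/(-1)) - 27)*43 = ((2 + 6 - 12*(-1)*3) - 27)*43 = ((2 + 6 - 6*(-6)) - 27)*43 = ((2 + 6 + 36) - 27)*43 = (44 - 27)*43 = 17*43 = 731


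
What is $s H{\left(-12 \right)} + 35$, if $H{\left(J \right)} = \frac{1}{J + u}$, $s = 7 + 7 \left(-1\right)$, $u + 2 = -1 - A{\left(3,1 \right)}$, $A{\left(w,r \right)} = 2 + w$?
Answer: $35$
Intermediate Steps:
$u = -8$ ($u = -2 - 6 = -8$)
$s = 0$ ($s = 7 - 7 = 0$)
$H{\left(J \right)} = \frac{1}{-8 + J}$ ($H{\left(J \right)} = \frac{1}{J - 8} = \frac{1}{-8 + J}$)
$s H{\left(-12 \right)} + 35 = \frac{0}{-8 - 12} + 35 = \frac{0}{-20} + 35 = 0 \left(- \frac{1}{20}\right) + 35 = 0 + 35 = 35$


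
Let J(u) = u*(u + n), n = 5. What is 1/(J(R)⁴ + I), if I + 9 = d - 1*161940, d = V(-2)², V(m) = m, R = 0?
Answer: -1/161945 ≈ -6.1749e-6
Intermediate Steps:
J(u) = u*(5 + u) (J(u) = u*(u + 5) = u*(5 + u))
d = 4 (d = (-2)² = 4)
I = -161945 (I = -9 + (4 - 1*161940) = -9 + (4 - 161940) = -9 - 161936 = -161945)
1/(J(R)⁴ + I) = 1/((0*(5 + 0))⁴ - 161945) = 1/((0*5)⁴ - 161945) = 1/(0⁴ - 161945) = 1/(0 - 161945) = 1/(-161945) = -1/161945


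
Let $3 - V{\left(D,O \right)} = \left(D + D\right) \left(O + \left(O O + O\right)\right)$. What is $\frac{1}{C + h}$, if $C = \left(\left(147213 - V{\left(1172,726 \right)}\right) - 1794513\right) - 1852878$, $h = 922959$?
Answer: $\frac{1}{1236292410} \approx 8.0887 \cdot 10^{-10}$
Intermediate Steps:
$V{\left(D,O \right)} = 3 - 2 D \left(O^{2} + 2 O\right)$ ($V{\left(D,O \right)} = 3 - \left(D + D\right) \left(O + \left(O O + O\right)\right) = 3 - 2 D \left(O + \left(O^{2} + O\right)\right) = 3 - 2 D \left(O + \left(O + O^{2}\right)\right) = 3 - 2 D \left(O^{2} + 2 O\right)$)
$C = 1235369451$ ($C = \left(\left(147213 - \left(3 - 4688 \cdot 726 - 2344 \cdot 726^{2}\right)\right) - 1794513\right) - 1852878 = \left(\left(147213 - \left(3 - 3403488 - 2344 \cdot 527076\right)\right) - 1794513\right) - 1852878 = \left(\left(147213 - \left(3 - 3403488 - 1235466144\right)\right) - 1794513\right) - 1852878 = \left(\left(147213 - -1238869629\right) - 1794513\right) - 1852878 = \left(\left(147213 + 1238869629\right) - 1794513\right) - 1852878 = \left(1239016842 - 1794513\right) - 1852878 = 1237222329 - 1852878 = 1235369451$)
$\frac{1}{C + h} = \frac{1}{1235369451 + 922959} = \frac{1}{1236292410}$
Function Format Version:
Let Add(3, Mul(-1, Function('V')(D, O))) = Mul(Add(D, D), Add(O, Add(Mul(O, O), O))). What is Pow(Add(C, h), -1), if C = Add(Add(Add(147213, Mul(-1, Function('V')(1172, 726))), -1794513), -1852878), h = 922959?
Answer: Rational(1, 1236292410) ≈ 8.0887e-10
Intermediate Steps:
Function('V')(D, O) = Add(3, Mul(-2, D, Add(Pow(O, 2), Mul(2, O)))) (Function('V')(D, O) = Add(3, Mul(-1, Mul(Add(D, D), Add(O, Add(Mul(O, O), O))))) = Add(3, Mul(-1, Mul(Mul(2, D), Add(O, Add(Pow(O, 2), O))))) = Add(3, Mul(-1, Mul(Mul(2, D), Add(O, Add(O, Pow(O, 2)))))) = Add(3, Mul(-1, Mul(Mul(2, D), Add(Pow(O, 2), Mul(2, O))))) = Add(3, Mul(-1, Mul(2, D, Add(Pow(O, 2), Mul(2, O))))) = Add(3, Mul(-2, D, Add(Pow(O, 2), Mul(2, O)))))
C = 1235369451 (C = Add(Add(Add(147213, Mul(-1, Add(3, Mul(-4, 1172, 726), Mul(-2, 1172, Pow(726, 2))))), -1794513), -1852878) = Add(Add(Add(147213, Mul(-1, Add(3, -3403488, Mul(-2, 1172, 527076)))), -1794513), -1852878) = Add(Add(Add(147213, Mul(-1, Add(3, -3403488, -1235466144))), -1794513), -1852878) = Add(Add(Add(147213, Mul(-1, -1238869629)), -1794513), -1852878) = Add(Add(Add(147213, 1238869629), -1794513), -1852878) = Add(Add(1239016842, -1794513), -1852878) = Add(1237222329, -1852878) = 1235369451)
Pow(Add(C, h), -1) = Pow(Add(1235369451, 922959), -1) = Pow(1236292410, -1) = Rational(1, 1236292410)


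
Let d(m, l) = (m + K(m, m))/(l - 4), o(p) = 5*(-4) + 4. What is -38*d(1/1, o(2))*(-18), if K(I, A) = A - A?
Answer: -171/5 ≈ -34.200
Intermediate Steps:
K(I, A) = 0
o(p) = -16 (o(p) = -20 + 4 = -16)
d(m, l) = m/(-4 + l) (d(m, l) = (m + 0)/(l - 4) = m/(-4 + l))
-38*d(1/1, o(2))*(-18) = -38/(1*(-4 - 16))*(-18) = -38/(-20)*(-18) = -38*(-1)/20*(-18) = -38*(-1/20)*(-18) = (19/10)*(-18) = -171/5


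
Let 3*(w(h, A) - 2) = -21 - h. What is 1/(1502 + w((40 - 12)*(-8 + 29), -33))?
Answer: 1/1301 ≈ 0.00076864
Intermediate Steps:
w(h, A) = -5 - h/3 (w(h, A) = 2 + (-21 - h)/3 = 2 + (-7 - h/3) = -5 - h/3)
1/(1502 + w((40 - 12)*(-8 + 29), -33)) = 1/(1502 + (-5 - (40 - 12)*(-8 + 29)/3)) = 1/(1502 + (-5 - 28*21/3)) = 1/(1502 + (-5 - ⅓*588)) = 1/(1502 + (-5 - 196)) = 1/(1502 - 201) = 1/1301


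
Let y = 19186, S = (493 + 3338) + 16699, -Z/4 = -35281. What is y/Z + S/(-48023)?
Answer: -987953221/3388598926 ≈ -0.29155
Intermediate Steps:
Z = 141124 (Z = -4*(-35281) = 141124)
S = 20530 (S = 3831 + 16699 = 20530)
y/Z + S/(-48023) = 19186/141124 + 20530/(-48023) = 19186*(1/141124) + 20530*(-1/48023) = 9593/70562 - 20530/48023 = -987953221/3388598926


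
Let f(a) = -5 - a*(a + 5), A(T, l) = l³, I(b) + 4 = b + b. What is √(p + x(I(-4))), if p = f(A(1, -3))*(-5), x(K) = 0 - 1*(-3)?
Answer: √2998 ≈ 54.754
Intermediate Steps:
I(b) = -4 + 2*b (I(b) = -4 + (b + b) = -4 + 2*b)
x(K) = 3 (x(K) = 0 + 3 = 3)
f(a) = -5 - a*(5 + a)
p = 2995 (p = (-5 - ((-3)³)² - 5*(-3)³)*(-5) = (-5 - 1*(-27)² - 5*(-27))*(-5) = (-5 - 1*729 + 135)*(-5) = (-5 - 729 + 135)*(-5) = -599*(-5) = 2995)
√(p + x(I(-4))) = √(2995 + 3) = √2998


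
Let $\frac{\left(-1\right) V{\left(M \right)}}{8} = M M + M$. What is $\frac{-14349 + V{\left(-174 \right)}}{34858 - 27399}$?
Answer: $- \frac{255165}{7459} \approx -34.209$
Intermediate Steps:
$V{\left(M \right)} = - 8 M - 8 M^{2}$ ($V{\left(M \right)} = - 8 \left(M M + M\right) = - 8 \left(M^{2} + M\right) = - 8 \left(M + M^{2}\right) = - 8 M - 8 M^{2}$)
$\frac{-14349 + V{\left(-174 \right)}}{34858 - 27399} = \frac{-14349 - - 1392 \left(1 - 174\right)}{34858 - 27399} = \frac{-14349 - \left(-1392\right) \left(-173\right)}{7459} = \left(-14349 - 240816\right) \frac{1}{7459} = \left(-255165\right) \frac{1}{7459} = - \frac{255165}{7459}$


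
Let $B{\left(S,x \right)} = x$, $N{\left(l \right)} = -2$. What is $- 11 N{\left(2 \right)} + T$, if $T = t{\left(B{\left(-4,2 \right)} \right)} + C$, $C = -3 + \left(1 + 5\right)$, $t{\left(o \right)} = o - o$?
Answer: $25$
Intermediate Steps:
$t{\left(o \right)} = 0$
$C = 3$ ($C = -3 + 6 = 3$)
$T = 3$ ($T = 0 + 3 = 3$)
$- 11 N{\left(2 \right)} + T = \left(-11\right) \left(-2\right) + 3 = 22 + 3 = 25$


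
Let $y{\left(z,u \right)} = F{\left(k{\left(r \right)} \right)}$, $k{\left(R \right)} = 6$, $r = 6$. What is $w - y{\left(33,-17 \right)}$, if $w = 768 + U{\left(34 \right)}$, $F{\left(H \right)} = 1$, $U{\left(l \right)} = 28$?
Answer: $795$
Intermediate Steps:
$y{\left(z,u \right)} = 1$
$w = 796$ ($w = 768 + 28 = 796$)
$w - y{\left(33,-17 \right)} = 796 - 1 = 795$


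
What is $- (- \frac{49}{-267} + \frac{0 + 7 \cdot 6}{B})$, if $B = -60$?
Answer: $\frac{1379}{2670} \approx 0.51648$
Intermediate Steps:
$- (- \frac{49}{-267} + \frac{0 + 7 \cdot 6}{B}) = - (- \frac{49}{-267} + \frac{0 + 7 \cdot 6}{-60}) = - (\left(-49\right) \left(- \frac{1}{267}\right) + \left(0 + 42\right) \left(- \frac{1}{60}\right)) = - (\frac{49}{267} + 42 \left(- \frac{1}{60}\right)) = - (\frac{49}{267} - \frac{7}{10}) = \left(-1\right) \left(- \frac{1379}{2670}\right) = \frac{1379}{2670}$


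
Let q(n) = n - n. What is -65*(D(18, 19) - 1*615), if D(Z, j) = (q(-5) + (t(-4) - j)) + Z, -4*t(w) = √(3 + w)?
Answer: 40040 + 65*I/4 ≈ 40040.0 + 16.25*I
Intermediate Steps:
q(n) = 0
t(w) = -√(3 + w)/4
D(Z, j) = Z - j - I/4 (D(Z, j) = (0 + (-√(3 - 4)/4 - j)) + Z = (0 + (-I/4 - j)) + Z = (0 + (-j - I/4)) + Z = (-j - I/4) + Z = Z - j - I/4)
-65*(D(18, 19) - 1*615) = -65*((18 - 1*19 - I/4) - 1*615) = -65*((18 - 19 - I/4) - 615) = -65*((-1 - I/4) - 615) = -65*(-616 - I/4) = 40040 + 65*I/4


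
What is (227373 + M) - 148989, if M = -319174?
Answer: -240790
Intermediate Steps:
(227373 + M) - 148989 = (227373 - 319174) - 148989 = -91801 - 148989 = -240790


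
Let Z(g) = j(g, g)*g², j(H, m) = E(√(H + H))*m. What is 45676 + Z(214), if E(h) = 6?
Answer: 58847740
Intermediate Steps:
j(H, m) = 6*m
Z(g) = 6*g³ (Z(g) = (6*g)*g² = 6*g³)
45676 + Z(214) = 45676 + 6*214³ = 45676 + 6*9800344 = 45676 + 58802064 = 58847740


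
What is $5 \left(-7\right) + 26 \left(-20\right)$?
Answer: $-555$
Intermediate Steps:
$5 \left(-7\right) + 26 \left(-20\right) = -35 - 520 = -555$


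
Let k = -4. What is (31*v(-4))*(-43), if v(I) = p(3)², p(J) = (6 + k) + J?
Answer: -33325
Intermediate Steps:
p(J) = 2 + J (p(J) = (6 - 4) + J = 2 + J)
v(I) = 25 (v(I) = (2 + 3)² = 5² = 25)
(31*v(-4))*(-43) = (31*25)*(-43) = 775*(-43) = -33325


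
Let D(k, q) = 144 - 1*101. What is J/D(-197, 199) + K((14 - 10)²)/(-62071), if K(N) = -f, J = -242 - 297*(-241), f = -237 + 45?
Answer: 4427826529/2669053 ≈ 1659.0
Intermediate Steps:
D(k, q) = 43 (D(k, q) = 144 - 101 = 43)
f = -192
J = 71335 (J = -242 + 71577 = 71335)
K(N) = 192 (K(N) = -1*(-192) = 192)
J/D(-197, 199) + K((14 - 10)²)/(-62071) = 71335/43 + 192/(-62071) = 71335*(1/43) + 192*(-1/62071) = 71335/43 - 192/62071 = 4427826529/2669053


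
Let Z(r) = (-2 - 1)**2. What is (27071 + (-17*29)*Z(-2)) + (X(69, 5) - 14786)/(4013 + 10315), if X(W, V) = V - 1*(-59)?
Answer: 162142615/7164 ≈ 22633.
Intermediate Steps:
Z(r) = 9 (Z(r) = (-3)**2 = 9)
X(W, V) = 59 + V (X(W, V) = V + 59 = 59 + V)
(27071 + (-17*29)*Z(-2)) + (X(69, 5) - 14786)/(4013 + 10315) = (27071 - 17*29*9) + ((59 + 5) - 14786)/(4013 + 10315) = (27071 - 493*9) + (64 - 14786)/14328 = (27071 - 4437) - 14722*1/14328 = 22634 - 7361/7164 = 162142615/7164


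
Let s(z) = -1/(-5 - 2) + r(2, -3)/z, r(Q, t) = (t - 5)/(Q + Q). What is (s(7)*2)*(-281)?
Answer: 562/7 ≈ 80.286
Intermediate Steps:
r(Q, t) = (-5 + t)/(2*Q) (r(Q, t) = (-5 + t)/((2*Q)) = (-5 + t)*(1/(2*Q)) = (-5 + t)/(2*Q))
s(z) = ⅐ - 2/z (s(z) = -1/(-5 - 2) + ((½)*(-5 - 3)/2)/z = -1/(-7) + ((½)*(½)*(-8))/z = -⅐*(-1) - 2/z = ⅐ - 2/z)
(s(7)*2)*(-281) = (((⅐)*(-14 + 7)/7)*2)*(-281) = (((⅐)*(⅐)*(-7))*2)*(-281) = -⅐*2*(-281) = -2/7*(-281) = 562/7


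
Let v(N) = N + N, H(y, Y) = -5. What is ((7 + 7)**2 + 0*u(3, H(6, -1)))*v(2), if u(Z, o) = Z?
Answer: 784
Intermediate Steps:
v(N) = 2*N
((7 + 7)**2 + 0*u(3, H(6, -1)))*v(2) = ((7 + 7)**2 + 0*3)*(2*2) = (14**2 + 0)*4 = (196 + 0)*4 = 196*4 = 784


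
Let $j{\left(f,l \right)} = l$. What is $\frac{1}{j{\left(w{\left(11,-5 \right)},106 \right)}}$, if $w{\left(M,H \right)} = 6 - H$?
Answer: $\frac{1}{106} \approx 0.009434$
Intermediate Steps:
$\frac{1}{j{\left(w{\left(11,-5 \right)},106 \right)}} = \frac{1}{106}$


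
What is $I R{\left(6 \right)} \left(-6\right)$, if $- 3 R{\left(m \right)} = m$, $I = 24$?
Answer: $288$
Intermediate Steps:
$R{\left(m \right)} = - \frac{m}{3}$
$I R{\left(6 \right)} \left(-6\right) = 24 \left(\left(- \frac{1}{3}\right) 6\right) \left(-6\right) = 24 \left(-2\right) \left(-6\right) = \left(-48\right) \left(-6\right) = 288$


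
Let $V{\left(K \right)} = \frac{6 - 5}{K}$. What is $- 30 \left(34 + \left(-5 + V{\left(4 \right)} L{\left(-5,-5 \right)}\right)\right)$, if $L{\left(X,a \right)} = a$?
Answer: $- \frac{1665}{2} \approx -832.5$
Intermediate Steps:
$V{\left(K \right)} = \frac{1}{K}$ ($V{\left(K \right)} = \frac{6 - 5}{K} = 1 \frac{1}{K} = \frac{1}{K}$)
$- 30 \left(34 + \left(-5 + V{\left(4 \right)} L{\left(-5,-5 \right)}\right)\right) = - 30 \left(34 - \left(5 - \frac{1}{4} \left(-5\right)\right)\right) = - 30 \left(34 + \left(-5 + \frac{1}{4} \left(-5\right)\right)\right) = - 30 \left(34 - \frac{25}{4}\right) = \left(-30\right) \frac{111}{4} = - \frac{1665}{2}$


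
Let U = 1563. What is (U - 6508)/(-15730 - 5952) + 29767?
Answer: 645413039/21682 ≈ 29767.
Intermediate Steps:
(U - 6508)/(-15730 - 5952) + 29767 = (1563 - 6508)/(-15730 - 5952) + 29767 = -4945/(-21682) + 29767 = -4945*(-1/21682) + 29767 = 4945/21682 + 29767 = 645413039/21682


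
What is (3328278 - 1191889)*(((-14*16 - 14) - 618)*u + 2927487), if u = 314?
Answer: 5680023843467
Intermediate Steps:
(3328278 - 1191889)*(((-14*16 - 14) - 618)*u + 2927487) = (3328278 - 1191889)*(((-14*16 - 14) - 618)*314 + 2927487) = 2136389*(((-224 - 14) - 618)*314 + 2927487) = 2136389*((-238 - 618)*314 + 2927487) = 2136389*(-856*314 + 2927487) = 2136389*(-268784 + 2927487) = 2136389*2658703 = 5680023843467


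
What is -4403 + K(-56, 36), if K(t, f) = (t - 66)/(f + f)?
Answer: -158569/36 ≈ -4404.7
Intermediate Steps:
K(t, f) = (-66 + t)/(2*f) (K(t, f) = (-66 + t)/((2*f)) = (-66 + t)*(1/(2*f)) = (-66 + t)/(2*f))
-4403 + K(-56, 36) = -4403 + (½)*(-66 - 56)/36 = -4403 + (½)*(1/36)*(-122) = -4403 - 61/36 = -158569/36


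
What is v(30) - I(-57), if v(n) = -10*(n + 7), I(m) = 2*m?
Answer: -256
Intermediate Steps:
v(n) = -70 - 10*n (v(n) = -10*(7 + n) = -70 - 10*n)
v(30) - I(-57) = (-70 - 10*30) - 2*(-57) = (-70 - 300) - 1*(-114) = -370 + 114 = -256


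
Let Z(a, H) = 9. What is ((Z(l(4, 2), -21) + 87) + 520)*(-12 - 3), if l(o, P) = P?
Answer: -9240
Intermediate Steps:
((Z(l(4, 2), -21) + 87) + 520)*(-12 - 3) = ((9 + 87) + 520)*(-12 - 3) = (96 + 520)*(-15) = 616*(-15) = -9240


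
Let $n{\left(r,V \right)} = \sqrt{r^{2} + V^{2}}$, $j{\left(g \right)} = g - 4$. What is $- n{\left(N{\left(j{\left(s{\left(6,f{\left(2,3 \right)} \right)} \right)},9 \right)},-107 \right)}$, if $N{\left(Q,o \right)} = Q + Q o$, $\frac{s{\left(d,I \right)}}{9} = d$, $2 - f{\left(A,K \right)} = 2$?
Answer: $- \sqrt{261449} \approx -511.32$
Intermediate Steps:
$f{\left(A,K \right)} = 0$ ($f{\left(A,K \right)} = 2 - 2 = 0$)
$s{\left(d,I \right)} = 9 d$
$j{\left(g \right)} = -4 + g$
$n{\left(r,V \right)} = \sqrt{V^{2} + r^{2}}$
$- n{\left(N{\left(j{\left(s{\left(6,f{\left(2,3 \right)} \right)} \right)},9 \right)},-107 \right)} = - \sqrt{\left(-107\right)^{2} + \left(\left(-4 + 9 \cdot 6\right) \left(1 + 9\right)\right)^{2}} = - \sqrt{11449 + \left(\left(-4 + 54\right) 10\right)^{2}} = - \sqrt{11449 + \left(50 \cdot 10\right)^{2}} = - \sqrt{11449 + 500^{2}} = - \sqrt{11449 + 250000} = - \sqrt{261449}$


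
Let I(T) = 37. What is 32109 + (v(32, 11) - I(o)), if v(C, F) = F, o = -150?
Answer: 32083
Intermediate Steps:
32109 + (v(32, 11) - I(o)) = 32109 + (11 - 1*37) = 32109 + (11 - 37) = 32109 - 26 = 32083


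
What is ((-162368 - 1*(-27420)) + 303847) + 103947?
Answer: 272846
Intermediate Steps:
((-162368 - 1*(-27420)) + 303847) + 103947 = ((-162368 + 27420) + 303847) + 103947 = (-134948 + 303847) + 103947 = 168899 + 103947 = 272846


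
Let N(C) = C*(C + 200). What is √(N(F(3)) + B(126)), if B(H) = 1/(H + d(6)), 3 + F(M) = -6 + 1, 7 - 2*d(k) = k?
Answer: I*√98317318/253 ≈ 39.192*I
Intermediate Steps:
d(k) = 7/2 - k/2
F(M) = -8 (F(M) = -3 + (-6 + 1) = -3 - 5 = -8)
B(H) = 1/(½ + H) (B(H) = 1/(H + (7/2 - ½*6)) = 1/(H + (7/2 - 3)) = 1/(H + ½) = 1/(½ + H))
N(C) = C*(200 + C)
√(N(F(3)) + B(126)) = √(-8*(200 - 8) + 2/(1 + 2*126)) = √(-8*192 + 2/(1 + 252)) = √(-1536 + 2/253) = √(-388606/253) = I*√98317318/253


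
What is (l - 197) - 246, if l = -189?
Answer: -632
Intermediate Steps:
(l - 197) - 246 = (-189 - 197) - 246 = -386 - 246 = -632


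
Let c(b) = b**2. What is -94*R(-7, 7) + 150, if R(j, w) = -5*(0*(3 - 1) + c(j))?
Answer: 23180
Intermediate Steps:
R(j, w) = -5*j**2 (R(j, w) = -5*(0*(3 - 1) + j**2) = -5*(0*2 + j**2) = -5*(0 + j**2) = -5*j**2)
-94*R(-7, 7) + 150 = -(-470)*(-7)**2 + 150 = -(-470)*49 + 150 = -94*(-245) + 150 = 23030 + 150 = 23180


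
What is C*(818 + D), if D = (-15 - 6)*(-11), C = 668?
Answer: 700732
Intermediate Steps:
D = 231 (D = -21*(-11) = 231)
C*(818 + D) = 668*(818 + 231) = 668*1049 = 700732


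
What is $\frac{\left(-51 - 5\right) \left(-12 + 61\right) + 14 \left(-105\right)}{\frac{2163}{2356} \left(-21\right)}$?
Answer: $\frac{202616}{927} \approx 218.57$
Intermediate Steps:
$\frac{\left(-51 - 5\right) \left(-12 + 61\right) + 14 \left(-105\right)}{\frac{2163}{2356} \left(-21\right)} = \frac{\left(-56\right) 49 - 1470}{2163 \cdot \frac{1}{2356} \left(-21\right)} = \frac{-2744 - 1470}{\frac{2163}{2356} \left(-21\right)} = - \frac{4214}{- \frac{45423}{2356}} = \left(-4214\right) \left(- \frac{2356}{45423}\right) = \frac{202616}{927}$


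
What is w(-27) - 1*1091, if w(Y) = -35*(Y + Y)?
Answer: 799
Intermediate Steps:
w(Y) = -70*Y
w(-27) - 1*1091 = -70*(-27) - 1*1091 = 1890 - 1091 = 799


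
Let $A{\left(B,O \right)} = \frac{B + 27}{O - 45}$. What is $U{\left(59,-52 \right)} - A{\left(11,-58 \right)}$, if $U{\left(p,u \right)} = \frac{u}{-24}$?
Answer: $\frac{1567}{618} \approx 2.5356$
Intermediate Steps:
$A{\left(B,O \right)} = \frac{27 + B}{-45 + O}$
$U{\left(p,u \right)} = - \frac{u}{24}$ ($U{\left(p,u \right)} = u \left(- \frac{1}{24}\right) = - \frac{u}{24}$)
$U{\left(59,-52 \right)} - A{\left(11,-58 \right)} = \left(- \frac{1}{24}\right) \left(-52\right) - \frac{27 + 11}{-45 - 58} = \frac{13}{6} - \frac{1}{-103} \cdot 38 = \frac{13}{6} - \left(- \frac{1}{103}\right) 38 = \frac{13}{6} - - \frac{38}{103} = \frac{13}{6} + \frac{38}{103} = \frac{1567}{618}$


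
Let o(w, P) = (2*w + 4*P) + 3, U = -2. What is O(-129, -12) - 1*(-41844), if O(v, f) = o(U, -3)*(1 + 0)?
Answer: 41831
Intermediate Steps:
o(w, P) = 3 + 2*w + 4*P
O(v, f) = -13 (O(v, f) = (3 + 2*(-2) + 4*(-3))*(1 + 0) = (3 - 4 - 12)*1 = -13*1 = -13)
O(-129, -12) - 1*(-41844) = -13 - 1*(-41844) = -13 + 41844 = 41831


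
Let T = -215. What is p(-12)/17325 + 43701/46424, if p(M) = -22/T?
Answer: 2114049139/2245761000 ≈ 0.94135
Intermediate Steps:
p(M) = 22/215 (p(M) = -22/(-215) = -22*(-1/215) = 22/215)
p(-12)/17325 + 43701/46424 = (22/215)/17325 + 43701/46424 = (22/215)*(1/17325) + 43701*(1/46424) = 2/338625 + 6243/6632 = 2114049139/2245761000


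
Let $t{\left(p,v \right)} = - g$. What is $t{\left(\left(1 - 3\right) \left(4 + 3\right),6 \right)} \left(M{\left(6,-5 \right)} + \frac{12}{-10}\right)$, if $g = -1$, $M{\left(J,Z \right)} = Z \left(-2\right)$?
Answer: $\frac{44}{5} \approx 8.8$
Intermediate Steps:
$M{\left(J,Z \right)} = - 2 Z$
$t{\left(p,v \right)} = 1$ ($t{\left(p,v \right)} = \left(-1\right) \left(-1\right) = 1$)
$t{\left(\left(1 - 3\right) \left(4 + 3\right),6 \right)} \left(M{\left(6,-5 \right)} + \frac{12}{-10}\right) = 1 \left(\left(-2\right) \left(-5\right) + \frac{12}{-10}\right) = 1 \left(10 + 12 \left(- \frac{1}{10}\right)\right) = 1 \left(10 - \frac{6}{5}\right) = 1 \cdot \frac{44}{5} = \frac{44}{5}$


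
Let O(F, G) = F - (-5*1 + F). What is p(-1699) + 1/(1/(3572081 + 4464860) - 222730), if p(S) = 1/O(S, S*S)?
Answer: 1790027684224/8950339344645 ≈ 0.20000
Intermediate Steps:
O(F, G) = 5 (O(F, G) = F - (-5 + F) = F + (5 - F) = 5)
p(S) = ⅕ (p(S) = 1/5 = ⅕)
p(-1699) + 1/(1/(3572081 + 4464860) - 222730) = ⅕ + 1/(1/(3572081 + 4464860) - 222730) = ⅕ + 1/(1/8036941 - 222730) = ⅕ + 1/(-1790067868929/8036941) = ⅕ - 8036941/1790067868929 = 1790027684224/8950339344645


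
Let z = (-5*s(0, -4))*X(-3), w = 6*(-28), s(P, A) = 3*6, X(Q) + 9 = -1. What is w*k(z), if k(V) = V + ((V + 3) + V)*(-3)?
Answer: 757512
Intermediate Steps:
X(Q) = -10 (X(Q) = -9 - 1 = -10)
s(P, A) = 18
w = -168
z = 900 (z = -5*18*(-10) = -90*(-10) = 900)
k(V) = -9 - 5*V (k(V) = V + ((3 + V) + V)*(-3) = V + (3 + 2*V)*(-3) = V + (-9 - 6*V) = -9 - 5*V)
w*k(z) = -168*(-9 - 5*900) = -168*(-9 - 4500) = -168*(-4509) = 757512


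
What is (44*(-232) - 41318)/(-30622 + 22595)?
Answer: 51526/8027 ≈ 6.4191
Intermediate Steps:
(44*(-232) - 41318)/(-30622 + 22595) = (-10208 - 41318)/(-8027) = -51526*(-1/8027) = 51526/8027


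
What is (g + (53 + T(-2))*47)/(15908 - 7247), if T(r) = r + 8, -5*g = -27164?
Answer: 41029/43305 ≈ 0.94744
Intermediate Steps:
g = 27164/5 (g = -⅕*(-27164) = 27164/5 ≈ 5432.8)
T(r) = 8 + r
(g + (53 + T(-2))*47)/(15908 - 7247) = (27164/5 + (53 + (8 - 2))*47)/(15908 - 7247) = (27164/5 + (53 + 6)*47)/8661 = (27164/5 + 59*47)*(1/8661) = (27164/5 + 2773)*(1/8661) = (41029/5)*(1/8661) = 41029/43305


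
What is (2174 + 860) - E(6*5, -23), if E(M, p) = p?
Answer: 3057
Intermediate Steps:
(2174 + 860) - E(6*5, -23) = (2174 + 860) - 1*(-23) = 3034 + 23 = 3057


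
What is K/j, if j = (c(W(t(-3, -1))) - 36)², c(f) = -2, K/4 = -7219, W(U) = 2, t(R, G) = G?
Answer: -7219/361 ≈ -19.997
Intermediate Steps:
K = -28876 (K = 4*(-7219) = -28876)
j = 1444 (j = (-2 - 36)² = (-38)² = 1444)
K/j = -28876/1444 = -28876*1/1444 = -7219/361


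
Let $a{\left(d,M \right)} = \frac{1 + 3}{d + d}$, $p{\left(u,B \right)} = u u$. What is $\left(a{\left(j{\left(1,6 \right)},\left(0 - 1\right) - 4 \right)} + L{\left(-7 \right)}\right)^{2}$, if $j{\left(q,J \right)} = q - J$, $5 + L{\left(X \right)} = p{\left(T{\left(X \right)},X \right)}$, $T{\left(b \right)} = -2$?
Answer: $\frac{49}{25} \approx 1.96$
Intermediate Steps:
$p{\left(u,B \right)} = u^{2}$
$L{\left(X \right)} = -1$ ($L{\left(X \right)} = -5 + \left(-2\right)^{2} = -5 + 4 = -1$)
$a{\left(d,M \right)} = \frac{2}{d}$ ($a{\left(d,M \right)} = \frac{4}{2 d} = 4 \frac{1}{2 d} = \frac{2}{d}$)
$\left(a{\left(j{\left(1,6 \right)},\left(0 - 1\right) - 4 \right)} + L{\left(-7 \right)}\right)^{2} = \left(\frac{2}{1 - 6} - 1\right)^{2} = \left(\frac{2}{-5} - 1\right)^{2} = \left(2 \left(- \frac{1}{5}\right) - 1\right)^{2} = \left(- \frac{2}{5} - 1\right)^{2} = \left(- \frac{7}{5}\right)^{2} = \frac{49}{25}$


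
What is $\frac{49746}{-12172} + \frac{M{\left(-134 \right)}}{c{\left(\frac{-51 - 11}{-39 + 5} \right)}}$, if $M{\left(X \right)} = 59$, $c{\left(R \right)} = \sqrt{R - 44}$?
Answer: $- \frac{24873}{6086} - \frac{59 i \sqrt{12189}}{717} \approx -4.0869 - 9.0848 i$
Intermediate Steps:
$c{\left(R \right)} = \sqrt{-44 + R}$
$\frac{49746}{-12172} + \frac{M{\left(-134 \right)}}{c{\left(\frac{-51 - 11}{-39 + 5} \right)}} = \frac{49746}{-12172} + \frac{59}{\sqrt{-44 + \frac{-51 - 11}{-39 + 5}}} = 49746 \left(- \frac{1}{12172}\right) + \frac{59}{\sqrt{-44 - \frac{62}{-34}}} = - \frac{24873}{6086} + \frac{59}{\sqrt{-44 - - \frac{31}{17}}} = - \frac{24873}{6086} + \frac{59}{\sqrt{-44 + \frac{31}{17}}} = - \frac{24873}{6086} + \frac{59}{\sqrt{- \frac{717}{17}}} = - \frac{24873}{6086} + \frac{59}{\frac{1}{17} i \sqrt{12189}} = - \frac{24873}{6086} + 59 \left(- \frac{i \sqrt{12189}}{717}\right) = - \frac{24873}{6086} - \frac{59 i \sqrt{12189}}{717}$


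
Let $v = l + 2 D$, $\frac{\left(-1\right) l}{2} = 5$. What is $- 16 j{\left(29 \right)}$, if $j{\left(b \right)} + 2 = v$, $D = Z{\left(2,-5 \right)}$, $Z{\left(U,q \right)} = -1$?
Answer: $224$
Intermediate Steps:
$l = -10$ ($l = \left(-2\right) 5 = -10$)
$D = -1$
$v = -12$ ($v = -10 + 2 \left(-1\right) = -10 - 2 = -12$)
$j{\left(b \right)} = -14$ ($j{\left(b \right)} = -2 - 12 = -14$)
$- 16 j{\left(29 \right)} = \left(-16\right) \left(-14\right) = 224$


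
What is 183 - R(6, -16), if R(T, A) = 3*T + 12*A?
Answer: 357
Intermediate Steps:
183 - R(6, -16) = 183 - (3*6 + 12*(-16)) = 183 - (18 - 192) = 183 - 1*(-174) = 183 + 174 = 357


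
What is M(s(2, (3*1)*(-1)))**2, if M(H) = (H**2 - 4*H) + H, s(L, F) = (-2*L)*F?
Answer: 11664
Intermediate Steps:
s(L, F) = -2*F*L
M(H) = H**2 - 3*H
M(s(2, (3*1)*(-1)))**2 = ((-2*(3*1)*(-1)*2)*(-3 - 2*(3*1)*(-1)*2))**2 = ((-2*3*(-1)*2)*(-3 - 2*3*(-1)*2))**2 = ((-2*(-3)*2)*(-3 - 2*(-3)*2))**2 = (12*(-3 + 12))**2 = (12*9)**2 = 108**2 = 11664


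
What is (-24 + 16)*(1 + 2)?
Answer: -24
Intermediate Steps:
(-24 + 16)*(1 + 2) = -8*3 = -24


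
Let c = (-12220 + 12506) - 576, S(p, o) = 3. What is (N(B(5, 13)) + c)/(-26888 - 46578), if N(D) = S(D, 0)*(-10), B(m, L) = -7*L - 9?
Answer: 160/36733 ≈ 0.0043558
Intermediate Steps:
B(m, L) = -9 - 7*L
N(D) = -30 (N(D) = 3*(-10) = -30)
c = -290 (c = 286 - 576 = -290)
(N(B(5, 13)) + c)/(-26888 - 46578) = (-30 - 290)/(-26888 - 46578) = -320/(-73466) = -320*(-1/73466) = 160/36733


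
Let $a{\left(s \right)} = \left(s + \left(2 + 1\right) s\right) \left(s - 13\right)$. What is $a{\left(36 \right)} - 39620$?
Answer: $-36308$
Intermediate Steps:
$a{\left(s \right)} = 4 s \left(-13 + s\right)$ ($a{\left(s \right)} = \left(s + 3 s\right) \left(-13 + s\right) = 4 s \left(-13 + s\right)$)
$a{\left(36 \right)} - 39620 = 4 \cdot 36 \left(-13 + 36\right) - 39620 = 4 \cdot 36 \cdot 23 - 39620 = 3312 - 39620 = -36308$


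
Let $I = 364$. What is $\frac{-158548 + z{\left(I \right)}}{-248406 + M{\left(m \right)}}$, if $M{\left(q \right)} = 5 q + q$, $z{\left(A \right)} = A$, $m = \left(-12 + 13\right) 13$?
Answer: $\frac{2197}{3449} \approx 0.637$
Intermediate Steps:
$m = 13$ ($m = 1 \cdot 13 = 13$)
$M{\left(q \right)} = 6 q$
$\frac{-158548 + z{\left(I \right)}}{-248406 + M{\left(m \right)}} = \frac{-158548 + 364}{-248406 + 6 \cdot 13} = - \frac{158184}{-248406 + 78} = - \frac{158184}{-248328} = \left(-158184\right) \left(- \frac{1}{248328}\right) = \frac{2197}{3449}$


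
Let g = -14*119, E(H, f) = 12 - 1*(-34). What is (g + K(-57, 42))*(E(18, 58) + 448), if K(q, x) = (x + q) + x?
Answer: -809666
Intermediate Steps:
E(H, f) = 46 (E(H, f) = 12 + 34 = 46)
K(q, x) = q + 2*x (K(q, x) = (q + x) + x = q + 2*x)
g = -1666
(g + K(-57, 42))*(E(18, 58) + 448) = (-1666 + (-57 + 2*42))*(46 + 448) = (-1666 + (-57 + 84))*494 = (-1666 + 27)*494 = -1639*494 = -809666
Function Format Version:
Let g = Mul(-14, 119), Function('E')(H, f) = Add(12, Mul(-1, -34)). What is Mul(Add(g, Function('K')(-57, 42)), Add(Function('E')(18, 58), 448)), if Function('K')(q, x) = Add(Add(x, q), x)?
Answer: -809666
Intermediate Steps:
Function('E')(H, f) = 46 (Function('E')(H, f) = Add(12, 34) = 46)
Function('K')(q, x) = Add(q, Mul(2, x)) (Function('K')(q, x) = Add(Add(q, x), x) = Add(q, Mul(2, x)))
g = -1666
Mul(Add(g, Function('K')(-57, 42)), Add(Function('E')(18, 58), 448)) = Mul(Add(-1666, Add(-57, Mul(2, 42))), Add(46, 448)) = Mul(Add(-1666, Add(-57, 84)), 494) = Mul(Add(-1666, 27), 494) = Mul(-1639, 494) = -809666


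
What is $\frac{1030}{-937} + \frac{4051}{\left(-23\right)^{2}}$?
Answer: $\frac{3250917}{495673} \approx 6.5586$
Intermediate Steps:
$\frac{1030}{-937} + \frac{4051}{\left(-23\right)^{2}} = 1030 \left(- \frac{1}{937}\right) + \frac{4051}{529} = - \frac{1030}{937} + 4051 \cdot \frac{1}{529} = - \frac{1030}{937} + \frac{4051}{529} = \frac{3250917}{495673}$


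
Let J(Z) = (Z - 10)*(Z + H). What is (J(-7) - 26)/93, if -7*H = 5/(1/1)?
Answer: 736/651 ≈ 1.1306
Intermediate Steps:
H = -5/7 (H = -5/(7*(1/1)) = -5/(7*1) = -5/7 ≈ -0.71429)
J(Z) = (-10 + Z)*(-5/7 + Z) (J(Z) = (Z - 10)*(Z - 5/7) = (-10 + Z)*(-5/7 + Z))
(J(-7) - 26)/93 = ((50/7 + (-7)² - 75/7*(-7)) - 26)/93 = ((50/7 + 49 + 75) - 26)*(1/93) = (918/7 - 26)*(1/93) = (736/7)*(1/93) = 736/651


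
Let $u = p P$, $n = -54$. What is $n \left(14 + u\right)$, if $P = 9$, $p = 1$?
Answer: $-1242$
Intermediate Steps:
$u = 9$ ($u = 1 \cdot 9 = 9$)
$n \left(14 + u\right) = - 54 \left(14 + 9\right) = \left(-54\right) 23 = -1242$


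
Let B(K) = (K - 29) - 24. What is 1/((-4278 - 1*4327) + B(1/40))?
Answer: -40/346319 ≈ -0.00011550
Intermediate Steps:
B(K) = -53 + K (B(K) = (-29 + K) - 24 = -53 + K)
1/((-4278 - 1*4327) + B(1/40)) = 1/((-4278 - 1*4327) + (-53 + 1/40)) = 1/((-4278 - 4327) + (-53 + 1/40)) = 1/(-8605 - 2119/40) = 1/(-346319/40) = -40/346319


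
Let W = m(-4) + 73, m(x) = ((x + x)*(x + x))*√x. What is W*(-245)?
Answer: -17885 - 31360*I ≈ -17885.0 - 31360.0*I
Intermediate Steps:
m(x) = 4*x^(5/2) (m(x) = ((2*x)*(2*x))*√x = (4*x²)*√x = 4*x^(5/2))
W = 73 + 128*I (W = 4*(-4)^(5/2) + 73 = 4*(32*I) + 73 = 128*I + 73 = 73 + 128*I ≈ 73.0 + 128.0*I)
W*(-245) = (73 + 128*I)*(-245) = -17885 - 31360*I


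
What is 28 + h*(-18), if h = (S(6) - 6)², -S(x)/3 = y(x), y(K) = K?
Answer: -10340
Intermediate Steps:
S(x) = -3*x
h = 576 (h = (-3*6 - 6)² = (-18 - 6)² = (-24)² = 576)
28 + h*(-18) = 28 + 576*(-18) = 28 - 10368 = -10340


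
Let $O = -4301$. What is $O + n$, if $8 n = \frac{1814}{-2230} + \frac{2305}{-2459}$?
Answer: $- \frac{23586034667}{5483570} \approx -4301.2$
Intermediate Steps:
$n = - \frac{1200097}{5483570}$ ($n = \frac{\frac{1814}{-2230} + \frac{2305}{-2459}}{8} = \frac{1814 \left(- \frac{1}{2230}\right) + 2305 \left(- \frac{1}{2459}\right)}{8} = \frac{- \frac{907}{1115} - \frac{2305}{2459}}{8} = \frac{1}{8} \left(- \frac{4800388}{2741785}\right) = - \frac{1200097}{5483570} \approx -0.21885$)
$O + n = -4301 - \frac{1200097}{5483570} = - \frac{23586034667}{5483570}$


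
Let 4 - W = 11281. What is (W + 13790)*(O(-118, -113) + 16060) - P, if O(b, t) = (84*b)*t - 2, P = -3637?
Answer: 2855058119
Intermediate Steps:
O(b, t) = -2 + 84*b*t (O(b, t) = 84*b*t - 2 = -2 + 84*b*t)
W = -11277 (W = 4 - 1*11281 = 4 - 11281 = -11277)
(W + 13790)*(O(-118, -113) + 16060) - P = (-11277 + 13790)*((-2 + 84*(-118)*(-113)) + 16060) - 1*(-3637) = 2513*((-2 + 1120056) + 16060) + 3637 = 2513*(1120054 + 16060) + 3637 = 2513*1136114 + 3637 = 2855054482 + 3637 = 2855058119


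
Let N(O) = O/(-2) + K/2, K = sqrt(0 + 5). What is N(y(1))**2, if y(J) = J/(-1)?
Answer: 3/2 + sqrt(5)/2 ≈ 2.6180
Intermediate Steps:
y(J) = -J (y(J) = J*(-1) = -J)
K = sqrt(5) ≈ 2.2361
N(O) = sqrt(5)/2 - O/2 (N(O) = O/(-2) + sqrt(5)/2 = O*(-1/2) + sqrt(5)*(1/2) = -O/2 + sqrt(5)/2 = sqrt(5)/2 - O/2)
N(y(1))**2 = (sqrt(5)/2 - (-1)/2)**2 = (sqrt(5)/2 - 1/2*(-1))**2 = (sqrt(5)/2 + 1/2)**2 = (1/2 + sqrt(5)/2)**2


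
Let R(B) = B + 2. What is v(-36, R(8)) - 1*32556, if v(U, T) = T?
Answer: -32546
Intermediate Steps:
R(B) = 2 + B
v(-36, R(8)) - 1*32556 = (2 + 8) - 1*32556 = 10 - 32556 = -32546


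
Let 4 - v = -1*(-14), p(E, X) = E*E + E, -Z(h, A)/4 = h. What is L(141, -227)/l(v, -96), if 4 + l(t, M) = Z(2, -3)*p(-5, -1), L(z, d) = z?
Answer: -141/164 ≈ -0.85976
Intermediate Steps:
Z(h, A) = -4*h
p(E, X) = E + E² (p(E, X) = E² + E = E + E²)
v = -10 (v = 4 - (-1)*(-14) = 4 - 1*14 = 4 - 14 = -10)
l(t, M) = -164 (l(t, M) = -4 + (-4*2)*(-5*(1 - 5)) = -4 - (-40)*(-4) = -4 - 8*20 = -4 - 160 = -164)
L(141, -227)/l(v, -96) = 141/(-164) = 141*(-1/164) = -141/164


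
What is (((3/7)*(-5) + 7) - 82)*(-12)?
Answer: 6480/7 ≈ 925.71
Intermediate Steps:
(((3/7)*(-5) + 7) - 82)*(-12) = ((-15/7 + 7) - 82)*(-12) = (34/7 - 82)*(-12) = -540/7*(-12) = 6480/7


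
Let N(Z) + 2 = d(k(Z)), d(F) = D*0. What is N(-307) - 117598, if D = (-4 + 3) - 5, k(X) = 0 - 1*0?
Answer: -117600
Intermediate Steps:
k(X) = 0 (k(X) = 0 + 0 = 0)
D = -6 (D = -1 - 5 = -6)
d(F) = 0 (d(F) = -6*0 = 0)
N(Z) = -2 (N(Z) = -2 + 0 = -2)
N(-307) - 117598 = -2 - 117598 = -117600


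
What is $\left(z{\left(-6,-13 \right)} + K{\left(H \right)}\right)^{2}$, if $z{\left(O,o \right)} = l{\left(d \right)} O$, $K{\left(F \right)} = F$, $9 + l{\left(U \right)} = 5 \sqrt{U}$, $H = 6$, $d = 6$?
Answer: $9000 - 3600 \sqrt{6} \approx 181.84$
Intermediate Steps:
$l{\left(U \right)} = -9 + 5 \sqrt{U}$
$z{\left(O,o \right)} = O \left(-9 + 5 \sqrt{6}\right)$ ($z{\left(O,o \right)} = \left(-9 + 5 \sqrt{6}\right) O = O \left(-9 + 5 \sqrt{6}\right)$)
$\left(z{\left(-6,-13 \right)} + K{\left(H \right)}\right)^{2} = \left(- 6 \left(-9 + 5 \sqrt{6}\right) + 6\right)^{2} = \left(\left(54 - 30 \sqrt{6}\right) + 6\right)^{2} = \left(60 - 30 \sqrt{6}\right)^{2}$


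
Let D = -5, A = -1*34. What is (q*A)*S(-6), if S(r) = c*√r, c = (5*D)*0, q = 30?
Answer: 0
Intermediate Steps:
A = -34
c = 0 (c = (5*(-5))*0 = -25*0 = 0)
S(r) = 0 (S(r) = 0*√r = 0)
(q*A)*S(-6) = (30*(-34))*0 = -1020*0 = 0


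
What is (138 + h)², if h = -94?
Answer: 1936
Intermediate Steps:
(138 + h)² = (138 - 94)² = 44² = 1936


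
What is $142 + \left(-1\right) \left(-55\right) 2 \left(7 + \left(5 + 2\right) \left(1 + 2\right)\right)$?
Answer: $3222$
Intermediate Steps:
$142 + \left(-1\right) \left(-55\right) 2 \left(7 + \left(5 + 2\right) \left(1 + 2\right)\right) = 142 + 55 \cdot 2 \left(7 + 7 \cdot 3\right) = 142 + 55 \cdot 2 \left(7 + 21\right) = 142 + 55 \cdot 2 \cdot 28 = 142 + 55 \cdot 56 = 142 + 3080 = 3222$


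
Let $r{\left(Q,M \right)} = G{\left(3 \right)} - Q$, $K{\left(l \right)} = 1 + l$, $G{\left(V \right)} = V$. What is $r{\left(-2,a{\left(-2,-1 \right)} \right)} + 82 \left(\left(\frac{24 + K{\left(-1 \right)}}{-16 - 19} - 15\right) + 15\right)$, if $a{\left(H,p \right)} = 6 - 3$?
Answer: $- \frac{1793}{35} \approx -51.229$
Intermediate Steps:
$a{\left(H,p \right)} = 3$ ($a{\left(H,p \right)} = 6 - 3 = 3$)
$r{\left(Q,M \right)} = 3 - Q$
$r{\left(-2,a{\left(-2,-1 \right)} \right)} + 82 \left(\left(\frac{24 + K{\left(-1 \right)}}{-16 - 19} - 15\right) + 15\right) = \left(3 - -2\right) + 82 \left(\left(\frac{24 + \left(1 - 1\right)}{-16 - 19} - 15\right) + 15\right) = \left(3 + 2\right) + 82 \left(\left(\frac{24 + 0}{-35} - 15\right) + 15\right) = 5 + 82 \left(\left(24 \left(- \frac{1}{35}\right) - 15\right) + 15\right) = 5 + 82 \left(\left(- \frac{24}{35} - 15\right) + 15\right) = 5 + 82 \left(- \frac{549}{35} + 15\right) = 5 + 82 \left(- \frac{24}{35}\right) = 5 - \frac{1968}{35} = - \frac{1793}{35}$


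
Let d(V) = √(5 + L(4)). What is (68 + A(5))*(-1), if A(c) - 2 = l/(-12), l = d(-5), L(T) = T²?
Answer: -70 + √21/12 ≈ -69.618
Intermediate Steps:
d(V) = √21 (d(V) = √(5 + 4²) = √(5 + 16) = √21)
l = √21 ≈ 4.5826
A(c) = 2 - √21/12 (A(c) = 2 + √21/(-12) = 2 + √21*(-1/12) = 2 - √21/12)
(68 + A(5))*(-1) = (68 + (2 - √21/12))*(-1) = (70 - √21/12)*(-1) = -70 + √21/12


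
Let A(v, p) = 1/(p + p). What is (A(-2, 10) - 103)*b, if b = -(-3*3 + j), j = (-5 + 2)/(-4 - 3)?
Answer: -6177/7 ≈ -882.43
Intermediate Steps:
j = 3/7 (j = -3/(-7) = -3*(-⅐) = 3/7 ≈ 0.42857)
b = 60/7 (b = -(-3*3 + 3/7) = -(-9 + 3/7) = -1*(-60/7) = 60/7 ≈ 8.5714)
A(v, p) = 1/(2*p)
(A(-2, 10) - 103)*b = ((½)/10 - 103)*(60/7) = ((½)*(⅒) - 103)*(60/7) = (1/20 - 103)*(60/7) = -2059/20*60/7 = -6177/7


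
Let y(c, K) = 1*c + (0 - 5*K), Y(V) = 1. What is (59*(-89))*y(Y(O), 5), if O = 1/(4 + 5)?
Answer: 126024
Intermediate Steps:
O = ⅑ (O = 1/9 = ⅑ ≈ 0.11111)
y(c, K) = c - 5*K
(59*(-89))*y(Y(O), 5) = (59*(-89))*(1 - 5*5) = -5251*(1 - 25) = -5251*(-24) = 126024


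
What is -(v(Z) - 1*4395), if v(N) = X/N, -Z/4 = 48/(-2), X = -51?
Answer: 140657/32 ≈ 4395.5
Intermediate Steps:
Z = 96 (Z = -192/(-2) = -192*(-1)/2 = -4*(-24) = 96)
v(N) = -51/N
-(v(Z) - 1*4395) = -(-51/96 - 1*4395) = -(-51*1/96 - 4395) = -(-17/32 - 4395) = -1*(-140657/32) = 140657/32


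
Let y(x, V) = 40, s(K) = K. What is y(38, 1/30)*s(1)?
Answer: 40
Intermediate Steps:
y(38, 1/30)*s(1) = 40*1 = 40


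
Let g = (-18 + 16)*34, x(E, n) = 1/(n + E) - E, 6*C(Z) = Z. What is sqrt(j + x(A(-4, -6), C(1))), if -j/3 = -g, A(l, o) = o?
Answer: 34*I*sqrt(210)/35 ≈ 14.077*I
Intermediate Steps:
C(Z) = Z/6
x(E, n) = 1/(E + n) - E
g = -68 (g = -2*34 = -68)
j = -204 (j = -(-3)*(-68) = -3*68 = -204)
sqrt(j + x(A(-4, -6), C(1))) = sqrt(-204 + (1 - 1*(-6)**2 - 1*(-6)*(1/6)*1)/(-6 + (1/6)*1)) = sqrt(-204 + (1 - 1*36 - 1*(-6)*1/6)/(-6 + 1/6)) = sqrt(-204 + (1 - 36 + 1)/(-35/6)) = sqrt(-204 - 6/35*(-34)) = sqrt(-204 + 204/35) = sqrt(-6936/35) = 34*I*sqrt(210)/35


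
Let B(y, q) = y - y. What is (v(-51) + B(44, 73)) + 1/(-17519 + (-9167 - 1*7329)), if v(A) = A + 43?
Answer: -272121/34015 ≈ -8.0000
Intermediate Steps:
B(y, q) = 0
v(A) = 43 + A
(v(-51) + B(44, 73)) + 1/(-17519 + (-9167 - 1*7329)) = ((43 - 51) + 0) + 1/(-17519 + (-9167 - 1*7329)) = (-8 + 0) + 1/(-17519 + (-9167 - 7329)) = -8 + 1/(-17519 - 16496) = -8 + 1/(-34015) = -8 - 1/34015 = -272121/34015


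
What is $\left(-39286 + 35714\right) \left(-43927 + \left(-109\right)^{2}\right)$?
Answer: $114468312$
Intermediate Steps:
$\left(-39286 + 35714\right) \left(-43927 + \left(-109\right)^{2}\right) = - 3572 \left(-43927 + 11881\right) = \left(-3572\right) \left(-32046\right) = 114468312$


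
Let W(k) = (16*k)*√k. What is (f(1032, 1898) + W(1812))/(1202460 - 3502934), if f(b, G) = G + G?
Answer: -1898/1150237 - 28992*√453/1150237 ≈ -0.53811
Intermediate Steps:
W(k) = 16*k^(3/2)
f(b, G) = 2*G
(f(1032, 1898) + W(1812))/(1202460 - 3502934) = (2*1898 + 16*1812^(3/2))/(1202460 - 3502934) = (3796 + 16*(3624*√453))/(-2300474) = (3796 + 57984*√453)*(-1/2300474) = -1898/1150237 - 28992*√453/1150237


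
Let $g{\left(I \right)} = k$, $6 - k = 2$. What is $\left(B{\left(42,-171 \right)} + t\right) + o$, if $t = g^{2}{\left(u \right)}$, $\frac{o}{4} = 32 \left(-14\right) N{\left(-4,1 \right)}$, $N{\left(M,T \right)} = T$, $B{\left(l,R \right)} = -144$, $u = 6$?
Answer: $-1920$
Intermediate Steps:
$k = 4$ ($k = 6 - 2 = 4$)
$g{\left(I \right)} = 4$
$o = -1792$ ($o = 4 \cdot 32 \left(-14\right) 1 = 4 \left(\left(-448\right) 1\right) = 4 \left(-448\right) = -1792$)
$t = 16$ ($t = 4^{2} = 16$)
$\left(B{\left(42,-171 \right)} + t\right) + o = \left(-144 + 16\right) - 1792 = -128 - 1792 = -1920$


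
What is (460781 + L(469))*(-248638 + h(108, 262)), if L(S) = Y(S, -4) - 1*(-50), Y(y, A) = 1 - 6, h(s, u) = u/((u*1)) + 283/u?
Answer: -15009704428343/131 ≈ -1.1458e+11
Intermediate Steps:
h(s, u) = 1 + 283/u (h(s, u) = u/u + 283/u = 1 + 283/u)
Y(y, A) = -5
L(S) = 45 (L(S) = -5 - 1*(-50) = -5 + 50 = 45)
(460781 + L(469))*(-248638 + h(108, 262)) = (460781 + 45)*(-248638 + (283 + 262)/262) = 460826*(-248638 + (1/262)*545) = 460826*(-248638 + 545/262) = 460826*(-65142611/262) = -15009704428343/131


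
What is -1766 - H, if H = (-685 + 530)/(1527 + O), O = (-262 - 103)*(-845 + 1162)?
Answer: -201638503/114178 ≈ -1766.0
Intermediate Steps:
O = -115705 (O = -365*317 = -115705)
H = 155/114178 (H = (-685 + 530)/(1527 - 115705) = -155/(-114178) = -155*(-1/114178) = 155/114178 ≈ 0.0013575)
-1766 - H = -1766 - 1*155/114178 = -1766 - 155/114178 = -201638503/114178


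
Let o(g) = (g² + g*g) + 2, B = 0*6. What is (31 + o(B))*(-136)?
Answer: -4488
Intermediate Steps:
B = 0
o(g) = 2 + 2*g² (o(g) = (g² + g²) + 2 = 2*g² + 2 = 2 + 2*g²)
(31 + o(B))*(-136) = (31 + (2 + 2*0²))*(-136) = (31 + (2 + 2*0))*(-136) = (31 + (2 + 0))*(-136) = (31 + 2)*(-136) = 33*(-136) = -4488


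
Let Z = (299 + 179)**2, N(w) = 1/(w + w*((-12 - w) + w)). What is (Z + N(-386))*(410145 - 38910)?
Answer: 360151060735275/4246 ≈ 8.4821e+10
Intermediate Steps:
N(w) = -1/(11*w) (N(w) = 1/(w + w*(-12)) = 1/(w - 12*w) = 1/(-11*w) = -1/(11*w))
Z = 228484 (Z = 478**2 = 228484)
(Z + N(-386))*(410145 - 38910) = (228484 - 1/11/(-386))*(410145 - 38910) = (228484 - 1/11*(-1/386))*371235 = (228484 + 1/4246)*371235 = (970143065/4246)*371235 = 360151060735275/4246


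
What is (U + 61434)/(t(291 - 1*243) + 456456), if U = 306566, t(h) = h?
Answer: 2000/2481 ≈ 0.80613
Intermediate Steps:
(U + 61434)/(t(291 - 1*243) + 456456) = (306566 + 61434)/((291 - 1*243) + 456456) = 368000/((291 - 243) + 456456) = 368000/(48 + 456456) = 368000/456504 = 368000*(1/456504) = 2000/2481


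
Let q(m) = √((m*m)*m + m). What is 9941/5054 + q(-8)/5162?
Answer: 9941/5054 + I*√130/2581 ≈ 1.967 + 0.0044176*I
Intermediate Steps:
q(m) = √(m + m³) (q(m) = √(m²*m + m) = √(m³ + m) = √(m + m³))
9941/5054 + q(-8)/5162 = 9941/5054 + √(-8 + (-8)³)/5162 = 9941*(1/5054) + √(-8 - 512)*(1/5162) = 9941/5054 + √(-520)*(1/5162) = 9941/5054 + (2*I*√130)*(1/5162) = 9941/5054 + I*√130/2581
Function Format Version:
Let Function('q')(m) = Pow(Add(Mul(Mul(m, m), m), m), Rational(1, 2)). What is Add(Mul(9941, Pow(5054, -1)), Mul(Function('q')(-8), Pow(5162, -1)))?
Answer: Add(Rational(9941, 5054), Mul(Rational(1, 2581), I, Pow(130, Rational(1, 2)))) ≈ Add(1.9670, Mul(0.0044176, I))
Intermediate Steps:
Function('q')(m) = Pow(Add(m, Pow(m, 3)), Rational(1, 2)) (Function('q')(m) = Pow(Add(Mul(Pow(m, 2), m), m), Rational(1, 2)) = Pow(Add(Pow(m, 3), m), Rational(1, 2)) = Pow(Add(m, Pow(m, 3)), Rational(1, 2)))
Add(Mul(9941, Pow(5054, -1)), Mul(Function('q')(-8), Pow(5162, -1))) = Add(Mul(9941, Pow(5054, -1)), Mul(Pow(Add(-8, Pow(-8, 3)), Rational(1, 2)), Pow(5162, -1))) = Add(Mul(9941, Rational(1, 5054)), Mul(Pow(Add(-8, -512), Rational(1, 2)), Rational(1, 5162))) = Add(Rational(9941, 5054), Mul(Pow(-520, Rational(1, 2)), Rational(1, 5162))) = Add(Rational(9941, 5054), Mul(Mul(2, I, Pow(130, Rational(1, 2))), Rational(1, 5162))) = Add(Rational(9941, 5054), Mul(Rational(1, 2581), I, Pow(130, Rational(1, 2))))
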